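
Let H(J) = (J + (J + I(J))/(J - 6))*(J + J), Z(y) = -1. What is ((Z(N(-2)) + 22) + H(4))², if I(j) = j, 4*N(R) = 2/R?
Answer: 441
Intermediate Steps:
N(R) = 1/(2*R) (N(R) = (2/R)/4 = 1/(2*R))
H(J) = 2*J*(J + 2*J/(-6 + J)) (H(J) = (J + (J + J)/(J - 6))*(J + J) = (J + (2*J)/(-6 + J))*(2*J) = (J + 2*J/(-6 + J))*(2*J) = 2*J*(J + 2*J/(-6 + J)))
((Z(N(-2)) + 22) + H(4))² = ((-1 + 22) + 2*4²*(-4 + 4)/(-6 + 4))² = (21 + 2*16*0/(-2))² = (21 + 2*16*(-½)*0)² = (21 + 0)² = 21² = 441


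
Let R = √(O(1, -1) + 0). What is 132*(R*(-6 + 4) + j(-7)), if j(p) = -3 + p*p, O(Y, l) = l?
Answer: 6072 - 264*I ≈ 6072.0 - 264.0*I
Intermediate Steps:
R = I (R = √(-1 + 0) = √(-1) = I ≈ 1.0*I)
j(p) = -3 + p²
132*(R*(-6 + 4) + j(-7)) = 132*(I*(-6 + 4) + (-3 + (-7)²)) = 132*(I*(-2) + (-3 + 49)) = 132*(-2*I + 46) = 132*(46 - 2*I) = 6072 - 264*I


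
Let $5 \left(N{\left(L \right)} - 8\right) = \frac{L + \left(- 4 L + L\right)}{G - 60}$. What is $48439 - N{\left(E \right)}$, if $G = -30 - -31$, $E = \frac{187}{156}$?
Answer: $\frac{1114397123}{23010} \approx 48431.0$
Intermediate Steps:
$E = \frac{187}{156}$ ($E = 187 \cdot \frac{1}{156} = \frac{187}{156} \approx 1.1987$)
$G = 1$ ($G = -30 + 31 = 1$)
$N{\left(L \right)} = 8 + \frac{2 L}{295}$ ($N{\left(L \right)} = 8 + \frac{\left(L + \left(- 4 L + L\right)\right) \frac{1}{1 - 60}}{5} = 8 + \frac{\left(L - 3 L\right) \frac{1}{-59}}{5} = 8 + \frac{- 2 L \left(- \frac{1}{59}\right)}{5} = 8 + \frac{\frac{2}{59} L}{5} = 8 + \frac{2 L}{295}$)
$48439 - N{\left(E \right)} = 48439 - \left(8 + \frac{2}{295} \cdot \frac{187}{156}\right) = 48439 - \left(8 + \frac{187}{23010}\right) = 48439 - \frac{184267}{23010} = \frac{1114397123}{23010}$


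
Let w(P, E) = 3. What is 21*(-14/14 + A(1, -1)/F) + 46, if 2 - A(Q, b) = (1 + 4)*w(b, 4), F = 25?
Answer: 352/25 ≈ 14.080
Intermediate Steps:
A(Q, b) = -13 (A(Q, b) = 2 - (1 + 4)*3 = 2 - 5*3 = 2 - 1*15 = 2 - 15 = -13)
21*(-14/14 + A(1, -1)/F) + 46 = 21*(-14/14 - 13/25) + 46 = 21*(-14*1/14 - 13*1/25) + 46 = 21*(-1 - 13/25) + 46 = 21*(-38/25) + 46 = -798/25 + 46 = 352/25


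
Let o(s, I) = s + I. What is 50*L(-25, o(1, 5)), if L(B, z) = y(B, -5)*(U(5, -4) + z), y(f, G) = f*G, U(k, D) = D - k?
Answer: -18750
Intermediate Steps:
o(s, I) = I + s
y(f, G) = G*f
L(B, z) = -5*B*(-9 + z) (L(B, z) = (-5*B)*((-4 - 1*5) + z) = (-5*B)*((-4 - 5) + z) = (-5*B)*(-9 + z) = -5*B*(-9 + z))
50*L(-25, o(1, 5)) = 50*(5*(-25)*(9 - (5 + 1))) = 50*(5*(-25)*(9 - 1*6)) = 50*(5*(-25)*(9 - 6)) = 50*(5*(-25)*3) = 50*(-375) = -18750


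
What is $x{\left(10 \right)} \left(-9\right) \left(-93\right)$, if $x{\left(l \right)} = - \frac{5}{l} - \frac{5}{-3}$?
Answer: $\frac{1953}{2} \approx 976.5$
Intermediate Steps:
$x{\left(l \right)} = \frac{5}{3} - \frac{5}{l}$ ($x{\left(l \right)} = - \frac{5}{l} - - \frac{5}{3} = - \frac{5}{l} + \frac{5}{3} = \frac{5}{3} - \frac{5}{l}$)
$x{\left(10 \right)} \left(-9\right) \left(-93\right) = \left(\frac{5}{3} - \frac{5}{10}\right) \left(-9\right) \left(-93\right) = \left(\frac{5}{3} - \frac{1}{2}\right) \left(-9\right) \left(-93\right) = \frac{7}{6} \left(-9\right) \left(-93\right) = \left(- \frac{21}{2}\right) \left(-93\right) = \frac{1953}{2}$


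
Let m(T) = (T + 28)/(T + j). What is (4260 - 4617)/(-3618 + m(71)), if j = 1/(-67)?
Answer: 80852/819075 ≈ 0.098711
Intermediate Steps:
j = -1/67 ≈ -0.014925
m(T) = (28 + T)/(-1/67 + T) (m(T) = (T + 28)/(T - 1/67) = (28 + T)/(-1/67 + T))
(4260 - 4617)/(-3618 + m(71)) = (4260 - 4617)/(-3618 + 67*(28 + 71)/(-1 + 67*71)) = -357/(-3618 + 67*99/(-1 + 4757)) = -357/(-3618 + 67*99/4756) = -357/(-3618 + 67*(1/4756)*99) = -357/(-3618 + 6633/4756) = -357/(-17200575/4756) = -357*(-4756/17200575) = 80852/819075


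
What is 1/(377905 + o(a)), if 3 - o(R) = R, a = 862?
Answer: 1/377046 ≈ 2.6522e-6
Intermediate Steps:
o(R) = 3 - R
1/(377905 + o(a)) = 1/(377905 + (3 - 1*862)) = 1/(377905 + (3 - 862)) = 1/(377905 - 859) = 1/377046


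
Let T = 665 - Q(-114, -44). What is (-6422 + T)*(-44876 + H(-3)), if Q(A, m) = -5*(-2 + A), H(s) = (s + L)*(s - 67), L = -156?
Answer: 213848402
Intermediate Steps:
H(s) = (-156 + s)*(-67 + s) (H(s) = (s - 156)*(s - 67) = (-156 + s)*(-67 + s))
Q(A, m) = 10 - 5*A
T = 85 (T = 665 - (10 - 5*(-114)) = 665 - (10 + 570) = 665 - 1*580 = 665 - 580 = 85)
(-6422 + T)*(-44876 + H(-3)) = (-6422 + 85)*(-44876 + (10452 + (-3)² - 223*(-3))) = -6337*(-44876 + (10452 + 9 + 669)) = -6337*(-44876 + 11130) = -6337*(-33746) = 213848402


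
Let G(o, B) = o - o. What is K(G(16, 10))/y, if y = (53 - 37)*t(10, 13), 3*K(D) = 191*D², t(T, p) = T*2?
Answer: 0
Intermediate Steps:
t(T, p) = 2*T
G(o, B) = 0
K(D) = 191*D²/3 (K(D) = (191*D²)/3 = 191*D²/3)
y = 320 (y = (53 - 37)*(2*10) = 16*20 = 320)
K(G(16, 10))/y = ((191/3)*0²)/320 = ((191/3)*0)*(1/320) = 0*(1/320) = 0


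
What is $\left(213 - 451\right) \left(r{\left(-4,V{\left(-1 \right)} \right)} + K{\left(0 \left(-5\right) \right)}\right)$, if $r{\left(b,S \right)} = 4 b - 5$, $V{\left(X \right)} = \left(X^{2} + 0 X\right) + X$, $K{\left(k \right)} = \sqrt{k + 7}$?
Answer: $4998 - 238 \sqrt{7} \approx 4368.3$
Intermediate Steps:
$K{\left(k \right)} = \sqrt{7 + k}$
$V{\left(X \right)} = X + X^{2}$ ($V{\left(X \right)} = \left(X^{2} + 0\right) + X = X^{2} + X = X + X^{2}$)
$r{\left(b,S \right)} = -5 + 4 b$
$\left(213 - 451\right) \left(r{\left(-4,V{\left(-1 \right)} \right)} + K{\left(0 \left(-5\right) \right)}\right) = \left(213 - 451\right) \left(\left(-5 + 4 \left(-4\right)\right) + \sqrt{7 + 0 \left(-5\right)}\right) = - 238 \left(\left(-5 - 16\right) + \sqrt{7 + 0}\right) = - 238 \left(-21 + \sqrt{7}\right) = 4998 - 238 \sqrt{7}$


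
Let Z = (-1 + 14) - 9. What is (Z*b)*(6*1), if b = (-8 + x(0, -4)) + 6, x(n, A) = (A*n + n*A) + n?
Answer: -48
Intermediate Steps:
x(n, A) = n + 2*A*n (x(n, A) = (A*n + A*n) + n = 2*A*n + n = n + 2*A*n)
b = -2 (b = (-8 + 0*(1 + 2*(-4))) + 6 = (-8 + 0*(1 - 8)) + 6 = (-8 + 0*(-7)) + 6 = (-8 + 0) + 6 = -8 + 6 = -2)
Z = 4 (Z = 13 - 9 = 4)
(Z*b)*(6*1) = (4*(-2))*(6*1) = -8*6 = -48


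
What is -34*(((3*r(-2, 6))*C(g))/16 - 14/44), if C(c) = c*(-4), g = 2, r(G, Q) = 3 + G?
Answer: 680/11 ≈ 61.818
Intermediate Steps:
C(c) = -4*c
-34*(((3*r(-2, 6))*C(g))/16 - 14/44) = -34*(((3*(3 - 2))*(-4*2))/16 - 14/44) = -34*(((3*1)*(-8))*(1/16) - 14*1/44) = -34*((3*(-8))*(1/16) - 7/22) = -34*(-24*1/16 - 7/22) = -34*(-3/2 - 7/22) = -34*(-20/11) = 680/11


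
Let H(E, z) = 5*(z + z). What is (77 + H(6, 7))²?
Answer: 21609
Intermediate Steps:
H(E, z) = 10*z (H(E, z) = 5*(2*z) = 10*z)
(77 + H(6, 7))² = (77 + 10*7)² = (77 + 70)² = 147² = 21609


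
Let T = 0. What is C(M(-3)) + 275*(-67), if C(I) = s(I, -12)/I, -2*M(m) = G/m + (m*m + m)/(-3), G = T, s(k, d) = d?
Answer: -18437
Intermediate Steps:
G = 0
M(m) = m/6 + m²/6 (M(m) = -(0/m + (m*m + m)/(-3))/2 = -(0 + (m² + m)*(-⅓))/2 = -(0 + (m + m²)*(-⅓))/2 = -(0 + (-m/3 - m²/3))/2 = -(-m/3 - m²/3)/2 = m/6 + m²/6)
C(I) = -12/I
C(M(-3)) + 275*(-67) = -12*(-2/(1 - 3)) + 275*(-67) = -12/1 - 18425 = -12*1 - 18425 = -12 - 18425 = -18437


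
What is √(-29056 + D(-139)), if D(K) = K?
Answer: I*√29195 ≈ 170.87*I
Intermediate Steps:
√(-29056 + D(-139)) = √(-29056 - 139) = √(-29195) = I*√29195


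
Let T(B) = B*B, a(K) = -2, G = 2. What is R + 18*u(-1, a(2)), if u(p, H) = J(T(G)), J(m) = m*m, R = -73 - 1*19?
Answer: 196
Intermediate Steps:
R = -92 (R = -73 - 19 = -92)
T(B) = B**2
J(m) = m**2
u(p, H) = 16 (u(p, H) = (2**2)**2 = 4**2 = 16)
R + 18*u(-1, a(2)) = -92 + 18*16 = -92 + 288 = 196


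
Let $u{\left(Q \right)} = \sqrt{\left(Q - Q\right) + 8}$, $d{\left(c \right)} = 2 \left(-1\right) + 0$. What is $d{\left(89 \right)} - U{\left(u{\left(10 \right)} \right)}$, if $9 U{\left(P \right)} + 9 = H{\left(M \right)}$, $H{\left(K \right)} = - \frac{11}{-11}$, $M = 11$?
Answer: $- \frac{10}{9} \approx -1.1111$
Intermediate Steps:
$d{\left(c \right)} = -2$ ($d{\left(c \right)} = -2 + 0 = -2$)
$u{\left(Q \right)} = 2 \sqrt{2}$ ($u{\left(Q \right)} = \sqrt{0 + 8} = \sqrt{8} = 2 \sqrt{2}$)
$H{\left(K \right)} = 1$ ($H{\left(K \right)} = \left(-11\right) \left(- \frac{1}{11}\right) = 1$)
$U{\left(P \right)} = - \frac{8}{9}$ ($U{\left(P \right)} = -1 + \frac{1}{9} \cdot 1 = -1 + \frac{1}{9} = - \frac{8}{9}$)
$d{\left(89 \right)} - U{\left(u{\left(10 \right)} \right)} = -2 - - \frac{8}{9} = -2 + \frac{8}{9} = - \frac{10}{9}$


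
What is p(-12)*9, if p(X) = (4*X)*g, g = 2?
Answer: -864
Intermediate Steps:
p(X) = 8*X (p(X) = (4*X)*2 = 8*X)
p(-12)*9 = (8*(-12))*9 = -96*9 = -864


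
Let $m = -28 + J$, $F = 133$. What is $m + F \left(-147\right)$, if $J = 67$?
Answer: $-19512$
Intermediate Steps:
$m = 39$ ($m = -28 + 67 = 39$)
$m + F \left(-147\right) = 39 + 133 \left(-147\right) = 39 - 19551 = -19512$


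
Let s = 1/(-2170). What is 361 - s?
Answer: 783371/2170 ≈ 361.00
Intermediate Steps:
s = -1/2170 ≈ -0.00046083
361 - s = 361 - 1*(-1/2170) = 361 + 1/2170 = 783371/2170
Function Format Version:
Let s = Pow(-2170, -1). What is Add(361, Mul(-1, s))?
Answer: Rational(783371, 2170) ≈ 361.00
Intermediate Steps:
s = Rational(-1, 2170) ≈ -0.00046083
Add(361, Mul(-1, s)) = Add(361, Mul(-1, Rational(-1, 2170))) = Add(361, Rational(1, 2170)) = Rational(783371, 2170)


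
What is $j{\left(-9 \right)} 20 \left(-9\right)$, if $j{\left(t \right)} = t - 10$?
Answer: $3420$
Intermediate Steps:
$j{\left(t \right)} = -10 + t$
$j{\left(-9 \right)} 20 \left(-9\right) = \left(-10 - 9\right) 20 \left(-9\right) = \left(-19\right) \left(-180\right) = 3420$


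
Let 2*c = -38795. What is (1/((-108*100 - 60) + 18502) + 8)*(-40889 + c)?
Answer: -7371471501/15284 ≈ -4.8230e+5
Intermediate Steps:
c = -38795/2 (c = (½)*(-38795) = -38795/2 ≈ -19398.)
(1/((-108*100 - 60) + 18502) + 8)*(-40889 + c) = (1/((-108*100 - 60) + 18502) + 8)*(-40889 - 38795/2) = (1/((-10800 - 60) + 18502) + 8)*(-120573/2) = (1/(-10860 + 18502) + 8)*(-120573/2) = (1/7642 + 8)*(-120573/2) = (61137/7642)*(-120573/2) = -7371471501/15284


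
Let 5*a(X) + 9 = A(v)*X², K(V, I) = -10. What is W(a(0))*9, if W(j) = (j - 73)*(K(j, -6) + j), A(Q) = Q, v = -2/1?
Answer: 198594/25 ≈ 7943.8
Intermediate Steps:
v = -2 (v = -2*1 = -2)
a(X) = -9/5 - 2*X²/5 (a(X) = -9/5 + (-2*X²)/5 = -9/5 - 2*X²/5)
W(j) = (-73 + j)*(-10 + j) (W(j) = (j - 73)*(-10 + j) = (-73 + j)*(-10 + j))
W(a(0))*9 = (730 + (-9/5 - ⅖*0²)² - 83*(-9/5 - ⅖*0²))*9 = (730 + (-9/5 - ⅖*0)² - 83*(-9/5 - ⅖*0))*9 = (730 + (-9/5 + 0)² - 83*(-9/5 + 0))*9 = (730 + (-9/5)² - 83*(-9/5))*9 = (730 + 81/25 + 747/5)*9 = (22066/25)*9 = 198594/25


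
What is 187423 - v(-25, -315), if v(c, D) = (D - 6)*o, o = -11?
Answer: 183892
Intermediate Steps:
v(c, D) = 66 - 11*D (v(c, D) = (D - 6)*(-11) = (-6 + D)*(-11) = 66 - 11*D)
187423 - v(-25, -315) = 187423 - (66 - 11*(-315)) = 187423 - (66 + 3465) = 187423 - 1*3531 = 187423 - 3531 = 183892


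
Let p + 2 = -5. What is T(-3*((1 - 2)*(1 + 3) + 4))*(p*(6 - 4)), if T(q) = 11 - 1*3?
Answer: -112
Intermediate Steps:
p = -7 (p = -2 - 5 = -7)
T(q) = 8 (T(q) = 11 - 3 = 8)
T(-3*((1 - 2)*(1 + 3) + 4))*(p*(6 - 4)) = 8*(-7*(6 - 4)) = 8*(-7*2) = 8*(-14) = -112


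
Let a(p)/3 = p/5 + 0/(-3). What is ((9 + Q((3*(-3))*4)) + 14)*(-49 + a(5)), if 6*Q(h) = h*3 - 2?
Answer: -644/3 ≈ -214.67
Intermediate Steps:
Q(h) = -1/3 + h/2 (Q(h) = (h*3 - 2)/6 = (3*h - 2)/6 = (-2 + 3*h)/6 = -1/3 + h/2)
a(p) = 3*p/5 (a(p) = 3*(p/5 + 0/(-3)) = 3*(p*(1/5) + 0*(-1/3)) = 3*(p/5 + 0) = 3*(p/5) = 3*p/5)
((9 + Q((3*(-3))*4)) + 14)*(-49 + a(5)) = ((9 + (-1/3 + ((3*(-3))*4)/2)) + 14)*(-49 + (3/5)*5) = ((9 + (-1/3 + (-9*4)/2)) + 14)*(-49 + 3) = ((9 + (-1/3 + (1/2)*(-36))) + 14)*(-46) = ((9 + (-1/3 - 18)) + 14)*(-46) = ((9 - 55/3) + 14)*(-46) = (-28/3 + 14)*(-46) = (14/3)*(-46) = -644/3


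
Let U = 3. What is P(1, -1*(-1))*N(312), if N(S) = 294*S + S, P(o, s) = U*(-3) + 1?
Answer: -736320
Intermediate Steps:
P(o, s) = -8 (P(o, s) = 3*(-3) + 1 = -9 + 1 = -8)
N(S) = 295*S
P(1, -1*(-1))*N(312) = -2360*312 = -8*92040 = -736320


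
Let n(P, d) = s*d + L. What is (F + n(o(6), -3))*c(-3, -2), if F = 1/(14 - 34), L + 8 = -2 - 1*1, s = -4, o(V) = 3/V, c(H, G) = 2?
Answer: 19/10 ≈ 1.9000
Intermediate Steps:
L = -11 (L = -8 + (-2 - 1*1) = -8 + (-2 - 1) = -8 - 3 = -11)
F = -1/20 (F = 1/(-20) = -1/20 ≈ -0.050000)
n(P, d) = -11 - 4*d (n(P, d) = -4*d - 11 = -11 - 4*d)
(F + n(o(6), -3))*c(-3, -2) = (-1/20 + (-11 - 4*(-3)))*2 = (-1/20 + (-11 + 12))*2 = (-1/20 + 1)*2 = (19/20)*2 = 19/10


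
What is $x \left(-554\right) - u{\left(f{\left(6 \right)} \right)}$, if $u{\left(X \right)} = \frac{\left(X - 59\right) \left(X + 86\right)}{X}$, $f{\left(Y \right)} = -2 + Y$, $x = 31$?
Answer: $- \frac{31873}{2} \approx -15937.0$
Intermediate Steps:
$u{\left(X \right)} = \frac{\left(-59 + X\right) \left(86 + X\right)}{X}$
$x \left(-554\right) - u{\left(f{\left(6 \right)} \right)} = 31 \left(-554\right) - \left(27 + \left(-2 + 6\right) - \frac{5074}{-2 + 6}\right) = -17174 - \left(27 + 4 - \frac{5074}{4}\right) = -17174 - \left(27 + 4 - \frac{2537}{2}\right) = -17174 - - \frac{2475}{2} = -17174 + \frac{2475}{2} = - \frac{31873}{2}$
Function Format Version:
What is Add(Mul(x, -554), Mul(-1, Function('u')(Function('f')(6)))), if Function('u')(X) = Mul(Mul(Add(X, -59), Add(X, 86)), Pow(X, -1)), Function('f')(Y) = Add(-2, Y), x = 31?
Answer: Rational(-31873, 2) ≈ -15937.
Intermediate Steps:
Function('u')(X) = Mul(Pow(X, -1), Add(-59, X), Add(86, X)) (Function('u')(X) = Mul(Mul(Add(-59, X), Add(86, X)), Pow(X, -1)) = Mul(Pow(X, -1), Add(-59, X), Add(86, X)))
Add(Mul(x, -554), Mul(-1, Function('u')(Function('f')(6)))) = Add(Mul(31, -554), Mul(-1, Add(27, Add(-2, 6), Mul(-5074, Pow(Add(-2, 6), -1))))) = Add(-17174, Mul(-1, Add(27, 4, Mul(-5074, Pow(4, -1))))) = Add(-17174, Mul(-1, Add(27, 4, Mul(-5074, Rational(1, 4))))) = Add(-17174, Mul(-1, Add(27, 4, Rational(-2537, 2)))) = Add(-17174, Mul(-1, Rational(-2475, 2))) = Add(-17174, Rational(2475, 2)) = Rational(-31873, 2)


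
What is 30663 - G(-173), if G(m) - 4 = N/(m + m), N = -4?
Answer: 5304005/173 ≈ 30659.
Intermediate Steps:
G(m) = 4 - 2/m (G(m) = 4 - 4/(m + m) = 4 - 4*1/(2*m) = 4 - 2/m)
30663 - G(-173) = 30663 - (4 - 2/(-173)) = 30663 - (4 - 2*(-1/173)) = 30663 - (4 + 2/173) = 30663 - 1*694/173 = 30663 - 694/173 = 5304005/173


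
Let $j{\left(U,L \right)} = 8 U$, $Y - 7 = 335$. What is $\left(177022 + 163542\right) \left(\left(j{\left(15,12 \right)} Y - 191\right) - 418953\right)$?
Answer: $-128768610656$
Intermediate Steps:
$Y = 342$ ($Y = 7 + 335 = 342$)
$\left(177022 + 163542\right) \left(\left(j{\left(15,12 \right)} Y - 191\right) - 418953\right) = \left(177022 + 163542\right) \left(\left(8 \cdot 15 \cdot 342 - 191\right) - 418953\right) = 340564 \left(\left(120 \cdot 342 - 191\right) - 418953\right) = 340564 \left(\left(41040 - 191\right) - 418953\right) = 340564 \left(40849 - 418953\right) = 340564 \left(-378104\right) = -128768610656$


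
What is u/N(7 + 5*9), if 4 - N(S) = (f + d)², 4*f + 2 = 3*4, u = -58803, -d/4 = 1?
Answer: -235212/7 ≈ -33602.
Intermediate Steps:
d = -4 (d = -4*1 = -4)
f = 5/2 (f = -½ + (3*4)/4 = -½ + (¼)*12 = -½ + 3 = 5/2 ≈ 2.5000)
N(S) = 7/4 (N(S) = 4 - (5/2 - 4)² = 4 - (-3/2)² = 4 - 1*9/4 = 4 - 9/4 = 7/4)
u/N(7 + 5*9) = -58803/7/4 = -58803*4/7 = -235212/7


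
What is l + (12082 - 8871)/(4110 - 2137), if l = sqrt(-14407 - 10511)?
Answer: 3211/1973 + I*sqrt(24918) ≈ 1.6275 + 157.85*I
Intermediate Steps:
l = I*sqrt(24918) (l = sqrt(-24918) = I*sqrt(24918) ≈ 157.85*I)
l + (12082 - 8871)/(4110 - 2137) = I*sqrt(24918) + (12082 - 8871)/(4110 - 2137) = I*sqrt(24918) + 3211/1973 = 3211/1973 + I*sqrt(24918)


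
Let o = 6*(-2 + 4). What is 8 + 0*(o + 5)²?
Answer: 8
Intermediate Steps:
o = 12 (o = 6*2 = 12)
8 + 0*(o + 5)² = 8 + 0*(12 + 5)² = 8 + 0*17² = 8 + 0*289 = 8 + 0 = 8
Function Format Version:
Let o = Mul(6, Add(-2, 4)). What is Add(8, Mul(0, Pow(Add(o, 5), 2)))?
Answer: 8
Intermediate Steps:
o = 12 (o = Mul(6, 2) = 12)
Add(8, Mul(0, Pow(Add(o, 5), 2))) = Add(8, Mul(0, Pow(Add(12, 5), 2))) = Add(8, Mul(0, Pow(17, 2))) = Add(8, Mul(0, 289)) = Add(8, 0) = 8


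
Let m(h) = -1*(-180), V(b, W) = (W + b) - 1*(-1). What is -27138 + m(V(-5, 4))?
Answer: -26958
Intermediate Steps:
V(b, W) = 1 + W + b (V(b, W) = (W + b) + 1 = 1 + W + b)
m(h) = 180
-27138 + m(V(-5, 4)) = -27138 + 180 = -26958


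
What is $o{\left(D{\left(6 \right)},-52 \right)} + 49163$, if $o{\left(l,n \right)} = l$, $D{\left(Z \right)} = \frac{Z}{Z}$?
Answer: $49164$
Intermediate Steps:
$D{\left(Z \right)} = 1$
$o{\left(D{\left(6 \right)},-52 \right)} + 49163 = 1 + 49163 = 49164$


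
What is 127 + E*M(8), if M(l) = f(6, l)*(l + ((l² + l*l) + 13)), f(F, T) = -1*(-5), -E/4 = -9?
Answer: 26947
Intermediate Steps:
E = 36 (E = -4*(-9) = 36)
f(F, T) = 5
M(l) = 65 + 5*l + 10*l² (M(l) = 5*(l + ((l² + l*l) + 13)) = 5*(l + ((l² + l²) + 13)) = 5*(l + (2*l² + 13)) = 5*(l + (13 + 2*l²)) = 5*(13 + l + 2*l²) = 65 + 5*l + 10*l²)
127 + E*M(8) = 127 + 36*(65 + 5*8 + 10*8²) = 127 + 36*(65 + 40 + 10*64) = 127 + 36*(65 + 40 + 640) = 127 + 36*745 = 127 + 26820 = 26947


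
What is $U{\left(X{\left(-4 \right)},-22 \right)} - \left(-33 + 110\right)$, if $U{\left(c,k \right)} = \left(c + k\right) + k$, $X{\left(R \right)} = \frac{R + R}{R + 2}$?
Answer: $-117$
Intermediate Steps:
$X{\left(R \right)} = \frac{2 R}{2 + R}$
$U{\left(c,k \right)} = c + 2 k$
$U{\left(X{\left(-4 \right)},-22 \right)} - \left(-33 + 110\right) = \left(2 \left(-4\right) \frac{1}{2 - 4} + 2 \left(-22\right)\right) - \left(-33 + 110\right) = \left(2 \left(-4\right) \frac{1}{-2} - 44\right) - 77 = \left(2 \left(-4\right) \left(- \frac{1}{2}\right) - 44\right) - 77 = \left(4 - 44\right) - 77 = -40 - 77 = -117$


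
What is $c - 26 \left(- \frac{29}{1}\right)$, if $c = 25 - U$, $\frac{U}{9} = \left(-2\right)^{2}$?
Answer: $743$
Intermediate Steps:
$U = 36$ ($U = 9 \left(-2\right)^{2} = 9 \cdot 4 = 36$)
$c = -11$ ($c = 25 - 36 = -11$)
$c - 26 \left(- \frac{29}{1}\right) = -11 - 26 \left(- \frac{29}{1}\right) = -11 - 26 \left(\left(-29\right) 1\right) = -11 - -754 = -11 + 754 = 743$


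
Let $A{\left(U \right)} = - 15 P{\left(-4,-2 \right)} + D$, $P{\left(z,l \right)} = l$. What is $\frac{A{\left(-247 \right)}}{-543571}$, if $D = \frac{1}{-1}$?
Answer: $- \frac{29}{543571} \approx -5.3351 \cdot 10^{-5}$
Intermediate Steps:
$D = -1$
$A{\left(U \right)} = 29$ ($A{\left(U \right)} = \left(-15\right) \left(-2\right) - 1 = 30 - 1 = 29$)
$\frac{A{\left(-247 \right)}}{-543571} = \frac{29}{-543571} = 29 \left(- \frac{1}{543571}\right) = - \frac{29}{543571}$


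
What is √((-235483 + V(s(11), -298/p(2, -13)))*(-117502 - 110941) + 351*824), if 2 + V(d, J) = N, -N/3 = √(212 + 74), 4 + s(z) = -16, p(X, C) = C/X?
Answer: √(53795189079 + 685329*√286) ≈ 2.3196e+5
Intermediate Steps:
s(z) = -20 (s(z) = -4 - 16 = -20)
N = -3*√286 (N = -3*√(212 + 74) = -3*√286 ≈ -50.735)
V(d, J) = -2 - 3*√286
√((-235483 + V(s(11), -298/p(2, -13)))*(-117502 - 110941) + 351*824) = √((-235483 + (-2 - 3*√286))*(-117502 - 110941) + 351*824) = √((-235485 - 3*√286)*(-228443) + 289224) = √((53794899855 + 685329*√286) + 289224) = √(53795189079 + 685329*√286)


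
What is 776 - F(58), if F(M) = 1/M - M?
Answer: 48371/58 ≈ 833.98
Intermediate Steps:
776 - F(58) = 776 - (1/58 - 1*58) = 776 - (1/58 - 58) = 776 - 1*(-3363/58) = 776 + 3363/58 = 48371/58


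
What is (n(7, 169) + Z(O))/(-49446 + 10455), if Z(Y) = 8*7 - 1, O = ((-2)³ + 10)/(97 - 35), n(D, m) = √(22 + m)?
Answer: -55/38991 - √191/38991 ≈ -0.0017650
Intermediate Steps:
O = 1/31 (O = (-8 + 10)/62 = 2*(1/62) = 1/31 ≈ 0.032258)
Z(Y) = 55 (Z(Y) = 56 - 1 = 55)
(n(7, 169) + Z(O))/(-49446 + 10455) = (√(22 + 169) + 55)/(-49446 + 10455) = (√191 + 55)/(-38991) = (55 + √191)*(-1/38991) = -55/38991 - √191/38991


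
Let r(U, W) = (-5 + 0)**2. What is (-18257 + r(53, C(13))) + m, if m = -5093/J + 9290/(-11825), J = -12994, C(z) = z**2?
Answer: -560296225827/30730810 ≈ -18232.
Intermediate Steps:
r(U, W) = 25 (r(U, W) = (-5)**2 = 25)
m = -12097907/30730810 (m = -5093/(-12994) + 9290/(-11825) = -5093*(-1/12994) + 9290*(-1/11825) = 5093/12994 - 1858/2365 = -12097907/30730810 ≈ -0.39367)
(-18257 + r(53, C(13))) + m = (-18257 + 25) - 12097907/30730810 = -18232 - 12097907/30730810 = -560296225827/30730810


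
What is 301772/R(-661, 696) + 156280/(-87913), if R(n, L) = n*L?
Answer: -37226639/15296862 ≈ -2.4336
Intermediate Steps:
R(n, L) = L*n
301772/R(-661, 696) + 156280/(-87913) = 301772/((696*(-661))) + 156280/(-87913) = 301772/(-460056) + 156280*(-1/87913) = 301772*(-1/460056) - 156280/87913 = -75443/115014 - 156280/87913 = -37226639/15296862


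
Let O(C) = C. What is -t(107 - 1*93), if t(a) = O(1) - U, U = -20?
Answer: -21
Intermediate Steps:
t(a) = 21 (t(a) = 1 - 1*(-20) = 1 + 20 = 21)
-t(107 - 1*93) = -1*21 = -21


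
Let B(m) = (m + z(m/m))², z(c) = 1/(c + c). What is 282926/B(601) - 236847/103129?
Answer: -17388892939/11480708997 ≈ -1.5146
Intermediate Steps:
z(c) = 1/(2*c)
B(m) = (½ + m)² (B(m) = (m + 1/(2*((m/m))))² = (m + (½)/1)² = (m + (½)*1)² = (m + ½)² = (½ + m)²)
282926/B(601) - 236847/103129 = 282926/(((1 + 2*601)²/4)) - 236847/103129 = 282926/(((1 + 1202)²/4)) - 236847*1/103129 = 282926/(((¼)*1203²)) - 18219/7933 = 282926/(((¼)*1447209)) - 18219/7933 = 282926/(1447209/4) - 18219/7933 = 282926*(4/1447209) - 18219/7933 = 1131704/1447209 - 18219/7933 = -17388892939/11480708997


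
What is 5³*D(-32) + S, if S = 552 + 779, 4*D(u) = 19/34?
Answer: 183391/136 ≈ 1348.5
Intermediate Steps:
D(u) = 19/136 (D(u) = (19/34)/4 = (19*(1/34))/4 = (¼)*(19/34) = 19/136)
S = 1331
5³*D(-32) + S = 5³*(19/136) + 1331 = 125*(19/136) + 1331 = 2375/136 + 1331 = 183391/136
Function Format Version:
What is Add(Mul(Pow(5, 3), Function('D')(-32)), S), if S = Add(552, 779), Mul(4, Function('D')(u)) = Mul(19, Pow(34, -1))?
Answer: Rational(183391, 136) ≈ 1348.5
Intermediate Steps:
Function('D')(u) = Rational(19, 136) (Function('D')(u) = Mul(Rational(1, 4), Mul(19, Pow(34, -1))) = Mul(Rational(1, 4), Mul(19, Rational(1, 34))) = Mul(Rational(1, 4), Rational(19, 34)) = Rational(19, 136))
S = 1331
Add(Mul(Pow(5, 3), Function('D')(-32)), S) = Add(Mul(Pow(5, 3), Rational(19, 136)), 1331) = Add(Mul(125, Rational(19, 136)), 1331) = Add(Rational(2375, 136), 1331) = Rational(183391, 136)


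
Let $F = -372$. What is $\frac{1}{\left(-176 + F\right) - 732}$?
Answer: $- \frac{1}{1280} \approx -0.00078125$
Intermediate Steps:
$\frac{1}{\left(-176 + F\right) - 732} = \frac{1}{\left(-176 - 372\right) - 732} = \frac{1}{-548 - 732} = \frac{1}{-1280} = - \frac{1}{1280}$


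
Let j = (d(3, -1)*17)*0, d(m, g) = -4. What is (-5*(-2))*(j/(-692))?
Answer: 0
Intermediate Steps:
j = 0 (j = -4*17*0 = -68*0 = 0)
(-5*(-2))*(j/(-692)) = (-5*(-2))*(0/(-692)) = 10*(0*(-1/692)) = 10*0 = 0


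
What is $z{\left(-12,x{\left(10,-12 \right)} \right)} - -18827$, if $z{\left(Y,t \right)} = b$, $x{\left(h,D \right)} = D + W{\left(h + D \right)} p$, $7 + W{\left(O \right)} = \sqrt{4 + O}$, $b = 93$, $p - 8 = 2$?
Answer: $18920$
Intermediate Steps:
$p = 10$ ($p = 8 + 2 = 10$)
$W{\left(O \right)} = -7 + \sqrt{4 + O}$
$x{\left(h,D \right)} = -70 + D + 10 \sqrt{4 + D + h}$ ($x{\left(h,D \right)} = D + \left(-7 + \sqrt{4 + \left(h + D\right)}\right) 10 = D + \left(-7 + \sqrt{4 + \left(D + h\right)}\right) 10 = D + \left(-7 + \sqrt{4 + D + h}\right) 10 = D + \left(-70 + 10 \sqrt{4 + D + h}\right) = -70 + D + 10 \sqrt{4 + D + h}$)
$z{\left(Y,t \right)} = 93$
$z{\left(-12,x{\left(10,-12 \right)} \right)} - -18827 = 93 - -18827 = 93 + 18827 = 18920$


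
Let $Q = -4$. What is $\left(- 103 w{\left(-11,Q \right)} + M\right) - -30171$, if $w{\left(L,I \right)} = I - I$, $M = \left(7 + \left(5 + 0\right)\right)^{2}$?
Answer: $30315$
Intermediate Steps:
$M = 144$ ($M = \left(7 + 5\right)^{2} = 12^{2} = 144$)
$w{\left(L,I \right)} = 0$
$\left(- 103 w{\left(-11,Q \right)} + M\right) - -30171 = \left(\left(-103\right) 0 + 144\right) - -30171 = \left(0 + 144\right) + 30171 = 144 + 30171 = 30315$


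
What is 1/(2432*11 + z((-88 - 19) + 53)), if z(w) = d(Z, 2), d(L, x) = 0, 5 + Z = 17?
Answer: 1/26752 ≈ 3.7380e-5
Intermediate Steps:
Z = 12 (Z = -5 + 17 = 12)
z(w) = 0
1/(2432*11 + z((-88 - 19) + 53)) = 1/(2432*11 + 0) = 1/(26752 + 0) = 1/26752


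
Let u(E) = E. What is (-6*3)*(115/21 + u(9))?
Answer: -1824/7 ≈ -260.57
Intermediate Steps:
(-6*3)*(115/21 + u(9)) = (-6*3)*(115/21 + 9) = -18*(115*(1/21) + 9) = -18*(115/21 + 9) = -18*304/21 = -1824/7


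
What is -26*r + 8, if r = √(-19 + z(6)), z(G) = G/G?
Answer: 8 - 78*I*√2 ≈ 8.0 - 110.31*I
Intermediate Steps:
z(G) = 1
r = 3*I*√2 (r = √(-19 + 1) = √(-18) = 3*I*√2 ≈ 4.2426*I)
-26*r + 8 = -78*I*√2 + 8 = 8 - 78*I*√2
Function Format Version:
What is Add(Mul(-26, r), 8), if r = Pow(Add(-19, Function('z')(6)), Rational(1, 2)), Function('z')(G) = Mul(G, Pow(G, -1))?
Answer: Add(8, Mul(-78, I, Pow(2, Rational(1, 2)))) ≈ Add(8.0000, Mul(-110.31, I))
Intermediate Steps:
Function('z')(G) = 1
r = Mul(3, I, Pow(2, Rational(1, 2))) (r = Pow(Add(-19, 1), Rational(1, 2)) = Pow(-18, Rational(1, 2)) = Mul(3, I, Pow(2, Rational(1, 2))) ≈ Mul(4.2426, I))
Add(Mul(-26, r), 8) = Add(Mul(-26, Mul(3, I, Pow(2, Rational(1, 2)))), 8) = Add(Mul(-78, I, Pow(2, Rational(1, 2))), 8) = Add(8, Mul(-78, I, Pow(2, Rational(1, 2))))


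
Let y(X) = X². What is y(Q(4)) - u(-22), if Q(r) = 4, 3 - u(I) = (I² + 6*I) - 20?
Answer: 345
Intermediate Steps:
u(I) = 23 - I² - 6*I (u(I) = 3 - ((I² + 6*I) - 20) = 3 - (-20 + I² + 6*I) = 3 + (20 - I² - 6*I) = 23 - I² - 6*I)
y(Q(4)) - u(-22) = 4² - (23 - 1*(-22)² - 6*(-22)) = 16 - (23 - 1*484 + 132) = 16 - (23 - 484 + 132) = 16 - 1*(-329) = 16 + 329 = 345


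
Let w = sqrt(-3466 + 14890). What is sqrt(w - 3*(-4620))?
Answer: 2*sqrt(3465 + sqrt(714)) ≈ 118.18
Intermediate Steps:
w = 4*sqrt(714) (w = sqrt(11424) = 4*sqrt(714) ≈ 106.88)
sqrt(w - 3*(-4620)) = sqrt(4*sqrt(714) - 3*(-4620)) = sqrt(4*sqrt(714) + 13860) = sqrt(13860 + 4*sqrt(714))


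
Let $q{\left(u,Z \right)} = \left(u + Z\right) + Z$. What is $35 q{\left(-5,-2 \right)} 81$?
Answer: $-25515$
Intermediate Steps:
$q{\left(u,Z \right)} = u + 2 Z$ ($q{\left(u,Z \right)} = \left(Z + u\right) + Z = u + 2 Z$)
$35 q{\left(-5,-2 \right)} 81 = 35 \left(-5 + 2 \left(-2\right)\right) 81 = 35 \left(-5 - 4\right) 81 = 35 \left(-9\right) 81 = \left(-315\right) 81 = -25515$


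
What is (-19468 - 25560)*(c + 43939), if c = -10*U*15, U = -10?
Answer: -2046027292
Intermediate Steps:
c = 1500 (c = -10*(-10)*15 = 100*15 = 1500)
(-19468 - 25560)*(c + 43939) = (-19468 - 25560)*(1500 + 43939) = -45028*45439 = -2046027292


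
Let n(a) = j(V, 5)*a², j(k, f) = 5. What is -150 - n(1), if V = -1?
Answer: -155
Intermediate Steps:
n(a) = 5*a²
-150 - n(1) = -150 - 5*1² = -150 - 5 = -155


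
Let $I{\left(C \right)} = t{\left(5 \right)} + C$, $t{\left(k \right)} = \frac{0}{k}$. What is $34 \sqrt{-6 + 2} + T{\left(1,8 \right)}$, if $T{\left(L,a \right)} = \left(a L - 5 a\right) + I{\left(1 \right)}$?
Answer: $-31 + 68 i \approx -31.0 + 68.0 i$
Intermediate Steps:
$t{\left(k \right)} = 0$
$I{\left(C \right)} = C$ ($I{\left(C \right)} = 0 + C = C$)
$T{\left(L,a \right)} = 1 - 5 a + L a$ ($T{\left(L,a \right)} = \left(a L - 5 a\right) + 1 = \left(L a - 5 a\right) + 1 = \left(- 5 a + L a\right) + 1 = 1 - 5 a + L a$)
$34 \sqrt{-6 + 2} + T{\left(1,8 \right)} = 34 \sqrt{-6 + 2} + \left(1 - 40 + 1 \cdot 8\right) = 34 \sqrt{-4} + \left(1 - 40 + 8\right) = 34 \cdot 2 i - 31 = 68 i - 31 = -31 + 68 i$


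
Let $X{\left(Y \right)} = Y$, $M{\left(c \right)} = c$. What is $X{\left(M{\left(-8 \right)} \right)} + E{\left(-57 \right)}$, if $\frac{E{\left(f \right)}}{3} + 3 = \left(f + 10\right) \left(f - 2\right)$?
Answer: $8302$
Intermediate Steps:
$E{\left(f \right)} = -9 + 3 \left(-2 + f\right) \left(10 + f\right)$ ($E{\left(f \right)} = -9 + 3 \left(f + 10\right) \left(f - 2\right) = -9 + 3 \left(10 + f\right) \left(-2 + f\right) = -9 + 3 \left(-2 + f\right) \left(10 + f\right)$)
$X{\left(M{\left(-8 \right)} \right)} + E{\left(-57 \right)} = -8 + \left(-69 + 3 \left(-57\right)^{2} + 24 \left(-57\right)\right) = -8 - -8310 = -8 + 8310 = 8302$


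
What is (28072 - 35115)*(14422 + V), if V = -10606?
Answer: -26876088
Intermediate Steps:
(28072 - 35115)*(14422 + V) = (28072 - 35115)*(14422 - 10606) = -7043*3816 = -26876088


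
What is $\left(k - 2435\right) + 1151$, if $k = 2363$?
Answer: $1079$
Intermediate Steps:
$\left(k - 2435\right) + 1151 = \left(2363 - 2435\right) + 1151 = -72 + 1151 = 1079$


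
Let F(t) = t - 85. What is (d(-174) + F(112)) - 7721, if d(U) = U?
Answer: -7868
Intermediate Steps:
F(t) = -85 + t
(d(-174) + F(112)) - 7721 = (-174 + (-85 + 112)) - 7721 = (-174 + 27) - 7721 = -147 - 7721 = -7868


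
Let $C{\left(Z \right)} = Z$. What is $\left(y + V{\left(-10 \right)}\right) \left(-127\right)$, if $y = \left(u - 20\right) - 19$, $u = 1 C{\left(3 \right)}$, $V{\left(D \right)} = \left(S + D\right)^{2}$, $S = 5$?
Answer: $1397$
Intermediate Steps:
$V{\left(D \right)} = \left(5 + D\right)^{2}$
$u = 3$ ($u = 1 \cdot 3 = 3$)
$y = -36$ ($y = \left(3 - 20\right) - 19 = -17 - 19 = -36$)
$\left(y + V{\left(-10 \right)}\right) \left(-127\right) = \left(-36 + \left(5 - 10\right)^{2}\right) \left(-127\right) = \left(-36 + \left(-5\right)^{2}\right) \left(-127\right) = \left(-36 + 25\right) \left(-127\right) = \left(-11\right) \left(-127\right) = 1397$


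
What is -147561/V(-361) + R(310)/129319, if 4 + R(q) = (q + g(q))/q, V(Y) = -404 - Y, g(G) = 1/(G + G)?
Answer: 3667645127526043/1068769807400 ≈ 3431.7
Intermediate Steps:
g(G) = 1/(2*G)
R(q) = -4 + (q + 1/(2*q))/q
-147561/V(-361) + R(310)/129319 = -147561/(-404 - 1*(-361)) + (-3 + (½)/310²)/129319 = -147561/(-404 + 361) + (-3 + (½)*(1/96100))*(1/129319) = -147561/(-43) + (-3 + 1/192200)*(1/129319) = -147561*(-1/43) - 576599/192200*1/129319 = 147561/43 - 576599/24855111800 = 3667645127526043/1068769807400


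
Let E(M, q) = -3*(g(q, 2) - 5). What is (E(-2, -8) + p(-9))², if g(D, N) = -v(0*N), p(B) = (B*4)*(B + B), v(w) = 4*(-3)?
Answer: 393129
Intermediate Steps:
v(w) = -12
p(B) = 8*B² (p(B) = (4*B)*(2*B) = 8*B²)
g(D, N) = 12 (g(D, N) = -1*(-12) = 12)
E(M, q) = -21 (E(M, q) = -3*(12 - 5) = -3*7 = -21)
(E(-2, -8) + p(-9))² = (-21 + 8*(-9)²)² = (-21 + 8*81)² = (-21 + 648)² = 627² = 393129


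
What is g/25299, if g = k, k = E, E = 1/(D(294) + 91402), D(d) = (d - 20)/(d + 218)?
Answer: 256/591972540651 ≈ 4.3245e-10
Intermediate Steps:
D(d) = (-20 + d)/(218 + d)
E = 256/23399049 (E = 1/((-20 + 294)/(218 + 294) + 91402) = 1/(274/512 + 91402) = 1/((1/512)*274 + 91402) = 1/(137/256 + 91402) = 1/(23399049/256) = 256/23399049 ≈ 1.0941e-5)
k = 256/23399049 ≈ 1.0941e-5
g = 256/23399049 ≈ 1.0941e-5
g/25299 = (256/23399049)/25299 = (256/23399049)*(1/25299) = 256/591972540651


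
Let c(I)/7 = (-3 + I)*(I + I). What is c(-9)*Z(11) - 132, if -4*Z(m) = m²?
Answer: -45870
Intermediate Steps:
Z(m) = -m²/4
c(I) = 14*I*(-3 + I) (c(I) = 7*((-3 + I)*(I + I)) = 7*((-3 + I)*(2*I)) = 7*(2*I*(-3 + I)) = 14*I*(-3 + I))
c(-9)*Z(11) - 132 = (14*(-9)*(-3 - 9))*(-¼*11²) - 132 = (14*(-9)*(-12))*(-¼*121) - 132 = 1512*(-121/4) - 132 = -45738 - 132 = -45870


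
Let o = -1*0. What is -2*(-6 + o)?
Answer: 12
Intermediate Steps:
o = 0
-2*(-6 + o) = -2*(-6 + 0) = -2*(-6) = 12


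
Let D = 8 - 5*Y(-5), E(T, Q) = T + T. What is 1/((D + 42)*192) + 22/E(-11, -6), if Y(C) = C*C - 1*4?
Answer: -10561/10560 ≈ -1.0001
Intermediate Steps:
E(T, Q) = 2*T
Y(C) = -4 + C² (Y(C) = C² - 4 = -4 + C²)
D = -97 (D = 8 - 5*(-4 + (-5)²) = 8 - 5*(-4 + 25) = 8 - 5*21 = 8 - 105 = -97)
1/((D + 42)*192) + 22/E(-11, -6) = 1/((-97 + 42)*192) + 22/((2*(-11))) = (1/192)/(-55) + 22/(-22) = -1/55*1/192 + 22*(-1/22) = -1/10560 - 1 = -10561/10560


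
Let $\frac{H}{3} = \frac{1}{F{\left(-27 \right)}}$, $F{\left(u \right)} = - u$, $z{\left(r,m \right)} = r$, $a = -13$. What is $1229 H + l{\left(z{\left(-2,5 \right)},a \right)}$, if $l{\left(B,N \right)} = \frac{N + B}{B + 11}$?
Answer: $\frac{1214}{9} \approx 134.89$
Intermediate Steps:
$l{\left(B,N \right)} = \frac{B + N}{11 + B}$
$H = \frac{1}{9}$ ($H = \frac{3}{\left(-1\right) \left(-27\right)} = \frac{3}{27} = 3 \cdot \frac{1}{27} = \frac{1}{9} \approx 0.11111$)
$1229 H + l{\left(z{\left(-2,5 \right)},a \right)} = 1229 \cdot \frac{1}{9} + \frac{-2 - 13}{11 - 2} = \frac{1229}{9} + \frac{1}{9} \left(-15\right) = \frac{1229}{9} - \frac{5}{3} = \frac{1214}{9}$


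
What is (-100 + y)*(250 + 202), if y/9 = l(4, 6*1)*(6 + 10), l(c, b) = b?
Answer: 345328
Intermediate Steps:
y = 864 (y = 9*((6*1)*(6 + 10)) = 9*(6*16) = 9*96 = 864)
(-100 + y)*(250 + 202) = (-100 + 864)*(250 + 202) = 764*452 = 345328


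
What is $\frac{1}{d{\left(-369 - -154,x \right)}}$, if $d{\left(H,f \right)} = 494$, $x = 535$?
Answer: $\frac{1}{494} \approx 0.0020243$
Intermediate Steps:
$\frac{1}{d{\left(-369 - -154,x \right)}} = \frac{1}{494}$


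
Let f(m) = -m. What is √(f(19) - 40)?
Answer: I*√59 ≈ 7.6811*I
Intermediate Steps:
√(f(19) - 40) = √(-1*19 - 40) = √(-19 - 40) = √(-59) = I*√59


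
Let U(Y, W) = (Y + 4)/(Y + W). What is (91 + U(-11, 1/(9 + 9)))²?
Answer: 325910809/38809 ≈ 8397.8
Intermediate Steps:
U(Y, W) = (4 + Y)/(W + Y)
(91 + U(-11, 1/(9 + 9)))² = (91 + (4 - 11)/(1/(9 + 9) - 11))² = (91 - 7/(1/18 - 11))² = (91 - 7/(-197/18))² = (91 - 18/197*(-7))² = (91 + 126/197)² = (18053/197)² = 325910809/38809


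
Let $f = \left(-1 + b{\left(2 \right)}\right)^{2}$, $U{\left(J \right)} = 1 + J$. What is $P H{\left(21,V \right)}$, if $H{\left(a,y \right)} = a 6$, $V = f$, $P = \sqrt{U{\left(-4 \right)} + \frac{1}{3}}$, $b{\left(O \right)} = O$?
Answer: $84 i \sqrt{6} \approx 205.76 i$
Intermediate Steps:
$f = 1$ ($f = \left(-1 + 2\right)^{2} = 1^{2} = 1$)
$P = \frac{2 i \sqrt{6}}{3}$ ($P = \sqrt{\left(1 - 4\right) + \frac{1}{3}} = \sqrt{-3 + \frac{1}{3}} = \sqrt{- \frac{8}{3}} = \frac{2 i \sqrt{6}}{3} \approx 1.633 i$)
$V = 1$
$H{\left(a,y \right)} = 6 a$
$P H{\left(21,V \right)} = \frac{2 i \sqrt{6}}{3} \cdot 6 \cdot 21 = \frac{2 i \sqrt{6}}{3} \cdot 126 = 84 i \sqrt{6}$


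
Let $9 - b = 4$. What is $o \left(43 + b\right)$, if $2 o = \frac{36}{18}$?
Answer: $48$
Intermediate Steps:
$o = 1$ ($o = \frac{36 \cdot \frac{1}{18}}{2} = \frac{1}{2} \cdot 2 = 1$)
$b = 5$ ($b = 9 - 4 = 5$)
$o \left(43 + b\right) = 1 \left(43 + 5\right) = 1 \cdot 48 = 48$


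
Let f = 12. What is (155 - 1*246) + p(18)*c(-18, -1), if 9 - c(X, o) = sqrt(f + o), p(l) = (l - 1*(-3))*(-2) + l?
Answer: -307 + 24*sqrt(11) ≈ -227.40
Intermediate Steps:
p(l) = -6 - l (p(l) = (l + 3)*(-2) + l = (3 + l)*(-2) + l = (-6 - 2*l) + l = -6 - l)
c(X, o) = 9 - sqrt(12 + o)
(155 - 1*246) + p(18)*c(-18, -1) = (155 - 1*246) + (-6 - 1*18)*(9 - sqrt(12 - 1)) = (155 - 246) + (-6 - 18)*(9 - sqrt(11)) = -91 - 24*(9 - sqrt(11)) = -91 + (-216 + 24*sqrt(11)) = -307 + 24*sqrt(11)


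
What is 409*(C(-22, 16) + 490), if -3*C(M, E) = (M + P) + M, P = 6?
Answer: 616772/3 ≈ 2.0559e+5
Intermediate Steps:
C(M, E) = -2 - 2*M/3 (C(M, E) = -((M + 6) + M)/3 = -((6 + M) + M)/3 = -(6 + 2*M)/3 = -2 - 2*M/3)
409*(C(-22, 16) + 490) = 409*((-2 - ⅔*(-22)) + 490) = 409*((-2 + 44/3) + 490) = 409*(38/3 + 490) = 409*(1508/3) = 616772/3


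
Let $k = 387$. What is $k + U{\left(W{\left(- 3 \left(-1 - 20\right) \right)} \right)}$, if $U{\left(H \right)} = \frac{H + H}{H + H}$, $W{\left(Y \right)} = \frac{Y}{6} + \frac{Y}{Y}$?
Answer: $388$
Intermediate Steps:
$W{\left(Y \right)} = 1 + \frac{Y}{6}$ ($W{\left(Y \right)} = Y \frac{1}{6} + 1 = \frac{Y}{6} + 1 = 1 + \frac{Y}{6}$)
$U{\left(H \right)} = 1$ ($U{\left(H \right)} = \frac{2 H}{2 H} = 2 H \frac{1}{2 H} = 1$)
$k + U{\left(W{\left(- 3 \left(-1 - 20\right) \right)} \right)} = 387 + 1 = 388$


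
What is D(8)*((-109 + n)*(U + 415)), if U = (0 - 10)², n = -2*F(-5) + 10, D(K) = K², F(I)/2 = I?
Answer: -2603840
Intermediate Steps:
F(I) = 2*I
n = 30 (n = -4*(-5) + 10 = -2*(-10) + 10 = 20 + 10 = 30)
U = 100 (U = (-10)² = 100)
D(8)*((-109 + n)*(U + 415)) = 8²*((-109 + 30)*(100 + 415)) = 64*(-79*515) = 64*(-40685) = -2603840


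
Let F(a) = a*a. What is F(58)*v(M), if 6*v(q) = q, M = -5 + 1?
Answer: -6728/3 ≈ -2242.7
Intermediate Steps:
M = -4
v(q) = q/6
F(a) = a²
F(58)*v(M) = 58²*((⅙)*(-4)) = 3364*(-⅔) = -6728/3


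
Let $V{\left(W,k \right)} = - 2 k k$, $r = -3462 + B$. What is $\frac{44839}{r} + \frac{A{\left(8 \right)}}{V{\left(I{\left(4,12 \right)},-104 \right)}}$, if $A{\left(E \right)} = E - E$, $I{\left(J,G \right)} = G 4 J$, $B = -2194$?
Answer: $- \frac{44839}{5656} \approx -7.9277$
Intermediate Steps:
$I{\left(J,G \right)} = 4 G J$
$r = -5656$ ($r = -3462 - 2194 = -5656$)
$V{\left(W,k \right)} = - 2 k^{2}$
$A{\left(E \right)} = 0$
$\frac{44839}{r} + \frac{A{\left(8 \right)}}{V{\left(I{\left(4,12 \right)},-104 \right)}} = \frac{44839}{-5656} + \frac{0}{\left(-2\right) \left(-104\right)^{2}} = 44839 \left(- \frac{1}{5656}\right) + \frac{0}{\left(-2\right) 10816} = - \frac{44839}{5656} + \frac{0}{-21632} = - \frac{44839}{5656} + 0 \left(- \frac{1}{21632}\right) = - \frac{44839}{5656} + 0 = - \frac{44839}{5656}$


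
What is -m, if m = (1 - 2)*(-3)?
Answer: -3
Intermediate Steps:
m = 3 (m = -1*(-3) = 3)
-m = -1*3 = -3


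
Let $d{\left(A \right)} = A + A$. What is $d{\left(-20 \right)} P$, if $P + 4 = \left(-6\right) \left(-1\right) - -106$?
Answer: $-4320$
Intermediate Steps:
$d{\left(A \right)} = 2 A$
$P = 108$ ($P = -4 - -112 = -4 + \left(6 + 106\right) = -4 + 112 = 108$)
$d{\left(-20 \right)} P = 2 \left(-20\right) 108 = \left(-40\right) 108 = -4320$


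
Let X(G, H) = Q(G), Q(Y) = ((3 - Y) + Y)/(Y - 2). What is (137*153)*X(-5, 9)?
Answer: -62883/7 ≈ -8983.3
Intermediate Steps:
Q(Y) = 3/(-2 + Y)
X(G, H) = 3/(-2 + G)
(137*153)*X(-5, 9) = (137*153)*(3/(-2 - 5)) = 20961*(3/(-7)) = 20961*(3*(-⅐)) = 20961*(-3/7) = -62883/7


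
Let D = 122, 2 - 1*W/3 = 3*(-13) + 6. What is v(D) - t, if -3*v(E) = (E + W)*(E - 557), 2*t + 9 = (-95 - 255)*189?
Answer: 131989/2 ≈ 65995.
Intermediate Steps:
W = 105 (W = 6 - 3*(3*(-13) + 6) = 6 - 3*(-39 + 6) = 6 - 3*(-33) = 6 + 99 = 105)
t = -66159/2 (t = -9/2 + ((-95 - 255)*189)/2 = -9/2 + (-350*189)/2 = -9/2 + (½)*(-66150) = -9/2 - 33075 = -66159/2 ≈ -33080.)
v(E) = -(-557 + E)*(105 + E)/3 (v(E) = -(E + 105)*(E - 557)/3 = -(105 + E)*(-557 + E)/3 = -(-557 + E)*(105 + E)/3)
v(D) - t = (19495 - ⅓*122² + (452/3)*122) - 1*(-66159/2) = (19495 - ⅓*14884 + 55144/3) + 66159/2 = (19495 - 14884/3 + 55144/3) + 66159/2 = 32915 + 66159/2 = 131989/2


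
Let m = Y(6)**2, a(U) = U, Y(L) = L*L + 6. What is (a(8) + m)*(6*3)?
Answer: 31896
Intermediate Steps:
Y(L) = 6 + L**2 (Y(L) = L**2 + 6 = 6 + L**2)
m = 1764 (m = (6 + 6**2)**2 = (6 + 36)**2 = 42**2 = 1764)
(a(8) + m)*(6*3) = (8 + 1764)*(6*3) = 1772*18 = 31896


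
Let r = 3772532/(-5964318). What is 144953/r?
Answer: -432272893527/1886266 ≈ -2.2917e+5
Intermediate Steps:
r = -1886266/2982159 (r = 3772532*(-1/5964318) = -1886266/2982159 ≈ -0.63252)
144953/r = 144953/(-1886266/2982159) = 144953*(-2982159/1886266) = -432272893527/1886266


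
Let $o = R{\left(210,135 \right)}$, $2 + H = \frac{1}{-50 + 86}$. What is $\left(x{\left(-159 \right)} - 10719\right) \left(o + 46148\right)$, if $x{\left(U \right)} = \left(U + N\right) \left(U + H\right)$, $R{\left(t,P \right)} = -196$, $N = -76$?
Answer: $\frac{11211610208}{9} \approx 1.2457 \cdot 10^{9}$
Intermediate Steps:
$H = - \frac{71}{36}$ ($H = -2 + \frac{1}{-50 + 86} = -2 + \frac{1}{36} = - \frac{71}{36} \approx -1.9722$)
$o = -196$
$x{\left(U \right)} = \left(-76 + U\right) \left(- \frac{71}{36} + U\right)$ ($x{\left(U \right)} = \left(U - 76\right) \left(U - \frac{71}{36}\right) = \left(-76 + U\right) \left(- \frac{71}{36} + U\right)$)
$\left(x{\left(-159 \right)} - 10719\right) \left(o + 46148\right) = \left(\left(\frac{1349}{9} + \left(-159\right)^{2} - - \frac{148771}{12}\right) - 10719\right) \left(-196 + 46148\right) = \left(\left(\frac{1349}{9} + 25281 + \frac{148771}{12}\right) - 10719\right) 45952 = \left(\frac{1361825}{36} - 10719\right) 45952 = \frac{975941}{36} \cdot 45952 = \frac{11211610208}{9}$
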